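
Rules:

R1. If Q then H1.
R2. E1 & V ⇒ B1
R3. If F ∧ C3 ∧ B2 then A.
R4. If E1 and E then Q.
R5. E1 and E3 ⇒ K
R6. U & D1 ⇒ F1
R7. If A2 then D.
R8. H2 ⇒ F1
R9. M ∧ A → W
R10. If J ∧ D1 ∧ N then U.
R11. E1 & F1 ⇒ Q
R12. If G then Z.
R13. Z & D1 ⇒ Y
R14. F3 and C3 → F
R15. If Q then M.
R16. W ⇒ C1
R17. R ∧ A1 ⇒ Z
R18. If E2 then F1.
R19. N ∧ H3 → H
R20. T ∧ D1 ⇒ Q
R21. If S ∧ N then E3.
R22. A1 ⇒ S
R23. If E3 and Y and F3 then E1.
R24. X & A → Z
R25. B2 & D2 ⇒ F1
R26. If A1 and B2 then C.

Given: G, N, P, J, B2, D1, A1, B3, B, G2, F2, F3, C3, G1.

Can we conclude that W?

U  (by R10: J, D1, N)
Z  (by R12: G)
Y  (by R13: Z, D1)
F  (by R14: F3, C3)
S  (by R22: A1)
A  (by R3: F, C3, B2)
F1  (by R6: U, D1)
E3  (by R21: S, N)
E1  (by R23: E3, Y, F3)
Q  (by R11: E1, F1)
M  (by R15: Q)
W  (by R9: M, A)

Yes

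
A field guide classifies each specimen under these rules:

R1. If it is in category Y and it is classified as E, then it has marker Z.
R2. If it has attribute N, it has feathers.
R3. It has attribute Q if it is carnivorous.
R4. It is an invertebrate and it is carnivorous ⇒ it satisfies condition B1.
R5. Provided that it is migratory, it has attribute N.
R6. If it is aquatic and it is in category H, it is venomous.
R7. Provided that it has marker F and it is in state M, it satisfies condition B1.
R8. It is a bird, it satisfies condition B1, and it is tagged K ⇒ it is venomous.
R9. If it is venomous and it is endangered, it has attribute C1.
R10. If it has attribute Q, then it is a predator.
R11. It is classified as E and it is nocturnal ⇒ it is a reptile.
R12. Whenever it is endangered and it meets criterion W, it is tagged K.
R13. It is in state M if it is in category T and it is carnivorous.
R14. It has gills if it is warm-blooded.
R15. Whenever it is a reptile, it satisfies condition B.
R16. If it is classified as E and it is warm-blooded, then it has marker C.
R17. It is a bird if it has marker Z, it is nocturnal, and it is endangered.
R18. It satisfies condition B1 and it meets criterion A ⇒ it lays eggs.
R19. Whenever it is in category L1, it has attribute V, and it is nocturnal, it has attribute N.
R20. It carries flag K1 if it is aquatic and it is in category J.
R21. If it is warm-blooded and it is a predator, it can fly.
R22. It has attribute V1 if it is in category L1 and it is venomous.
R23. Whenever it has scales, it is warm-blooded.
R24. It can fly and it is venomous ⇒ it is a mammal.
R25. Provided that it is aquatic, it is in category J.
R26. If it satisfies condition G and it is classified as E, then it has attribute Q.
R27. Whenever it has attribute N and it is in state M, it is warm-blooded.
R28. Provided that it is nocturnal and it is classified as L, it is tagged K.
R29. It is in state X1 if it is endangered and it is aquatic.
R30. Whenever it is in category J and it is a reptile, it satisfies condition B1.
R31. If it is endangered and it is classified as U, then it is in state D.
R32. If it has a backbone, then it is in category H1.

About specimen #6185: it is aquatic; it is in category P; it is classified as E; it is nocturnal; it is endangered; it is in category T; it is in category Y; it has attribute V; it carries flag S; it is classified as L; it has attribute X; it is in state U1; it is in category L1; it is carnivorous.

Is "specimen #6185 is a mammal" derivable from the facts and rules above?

By R1 (it is in category Y, it is classified as E): it has marker Z.
By R3 (it is carnivorous): it has attribute Q.
By R10 (it has attribute Q): it is a predator.
By R11 (it is classified as E, it is nocturnal): it is a reptile.
By R13 (it is in category T, it is carnivorous): it is in state M.
By R17 (it has marker Z, it is nocturnal, it is endangered): it is a bird.
By R19 (it is in category L1, it has attribute V, it is nocturnal): it has attribute N.
By R25 (it is aquatic): it is in category J.
By R27 (it has attribute N, it is in state M): it is warm-blooded.
By R28 (it is nocturnal, it is classified as L): it is tagged K.
By R30 (it is in category J, it is a reptile): it satisfies condition B1.
By R8 (it is a bird, it satisfies condition B1, it is tagged K): it is venomous.
By R21 (it is warm-blooded, it is a predator): it can fly.
By R24 (it can fly, it is venomous): it is a mammal.

Yes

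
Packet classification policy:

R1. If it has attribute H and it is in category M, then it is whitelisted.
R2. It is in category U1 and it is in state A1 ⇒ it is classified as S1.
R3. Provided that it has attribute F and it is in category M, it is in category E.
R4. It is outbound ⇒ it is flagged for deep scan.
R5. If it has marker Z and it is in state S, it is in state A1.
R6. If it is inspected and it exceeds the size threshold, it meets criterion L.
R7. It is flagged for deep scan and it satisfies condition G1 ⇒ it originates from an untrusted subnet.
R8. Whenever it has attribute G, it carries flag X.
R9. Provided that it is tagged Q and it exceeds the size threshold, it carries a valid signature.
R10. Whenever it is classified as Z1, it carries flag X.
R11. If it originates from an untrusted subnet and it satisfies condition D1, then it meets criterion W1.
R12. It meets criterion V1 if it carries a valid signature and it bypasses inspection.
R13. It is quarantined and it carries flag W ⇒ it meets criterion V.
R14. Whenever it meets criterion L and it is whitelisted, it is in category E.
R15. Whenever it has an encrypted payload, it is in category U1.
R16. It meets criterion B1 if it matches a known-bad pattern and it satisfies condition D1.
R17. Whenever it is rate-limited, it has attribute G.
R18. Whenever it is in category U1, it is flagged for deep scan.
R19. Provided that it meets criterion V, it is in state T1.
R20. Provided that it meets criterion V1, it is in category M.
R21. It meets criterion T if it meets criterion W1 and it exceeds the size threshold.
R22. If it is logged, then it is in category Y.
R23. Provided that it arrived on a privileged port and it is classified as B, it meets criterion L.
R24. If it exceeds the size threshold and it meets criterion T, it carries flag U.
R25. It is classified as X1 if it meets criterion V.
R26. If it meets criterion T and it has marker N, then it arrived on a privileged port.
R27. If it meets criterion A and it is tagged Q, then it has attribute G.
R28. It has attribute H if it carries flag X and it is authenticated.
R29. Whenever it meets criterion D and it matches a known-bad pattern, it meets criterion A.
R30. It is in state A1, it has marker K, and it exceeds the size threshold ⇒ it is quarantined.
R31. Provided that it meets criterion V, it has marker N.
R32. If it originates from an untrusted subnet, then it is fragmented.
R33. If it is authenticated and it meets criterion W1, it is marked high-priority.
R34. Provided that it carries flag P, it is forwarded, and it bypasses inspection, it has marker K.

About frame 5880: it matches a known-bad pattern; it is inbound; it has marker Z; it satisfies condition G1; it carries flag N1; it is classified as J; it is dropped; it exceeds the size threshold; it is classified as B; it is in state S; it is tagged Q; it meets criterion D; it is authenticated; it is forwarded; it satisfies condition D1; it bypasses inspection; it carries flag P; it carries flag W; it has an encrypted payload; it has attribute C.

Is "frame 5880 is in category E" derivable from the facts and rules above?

Yes

By R5 (it has marker Z, it is in state S): it is in state A1.
By R9 (it is tagged Q, it exceeds the size threshold): it carries a valid signature.
By R12 (it carries a valid signature, it bypasses inspection): it meets criterion V1.
By R15 (it has an encrypted payload): it is in category U1.
By R18 (it is in category U1): it is flagged for deep scan.
By R20 (it meets criterion V1): it is in category M.
By R29 (it meets criterion D, it matches a known-bad pattern): it meets criterion A.
By R34 (it carries flag P, it is forwarded, it bypasses inspection): it has marker K.
By R7 (it is flagged for deep scan, it satisfies condition G1): it originates from an untrusted subnet.
By R11 (it originates from an untrusted subnet, it satisfies condition D1): it meets criterion W1.
By R21 (it meets criterion W1, it exceeds the size threshold): it meets criterion T.
By R27 (it meets criterion A, it is tagged Q): it has attribute G.
By R30 (it is in state A1, it has marker K, it exceeds the size threshold): it is quarantined.
By R8 (it has attribute G): it carries flag X.
By R13 (it is quarantined, it carries flag W): it meets criterion V.
By R28 (it carries flag X, it is authenticated): it has attribute H.
By R31 (it meets criterion V): it has marker N.
By R1 (it has attribute H, it is in category M): it is whitelisted.
By R26 (it meets criterion T, it has marker N): it arrived on a privileged port.
By R23 (it arrived on a privileged port, it is classified as B): it meets criterion L.
By R14 (it meets criterion L, it is whitelisted): it is in category E.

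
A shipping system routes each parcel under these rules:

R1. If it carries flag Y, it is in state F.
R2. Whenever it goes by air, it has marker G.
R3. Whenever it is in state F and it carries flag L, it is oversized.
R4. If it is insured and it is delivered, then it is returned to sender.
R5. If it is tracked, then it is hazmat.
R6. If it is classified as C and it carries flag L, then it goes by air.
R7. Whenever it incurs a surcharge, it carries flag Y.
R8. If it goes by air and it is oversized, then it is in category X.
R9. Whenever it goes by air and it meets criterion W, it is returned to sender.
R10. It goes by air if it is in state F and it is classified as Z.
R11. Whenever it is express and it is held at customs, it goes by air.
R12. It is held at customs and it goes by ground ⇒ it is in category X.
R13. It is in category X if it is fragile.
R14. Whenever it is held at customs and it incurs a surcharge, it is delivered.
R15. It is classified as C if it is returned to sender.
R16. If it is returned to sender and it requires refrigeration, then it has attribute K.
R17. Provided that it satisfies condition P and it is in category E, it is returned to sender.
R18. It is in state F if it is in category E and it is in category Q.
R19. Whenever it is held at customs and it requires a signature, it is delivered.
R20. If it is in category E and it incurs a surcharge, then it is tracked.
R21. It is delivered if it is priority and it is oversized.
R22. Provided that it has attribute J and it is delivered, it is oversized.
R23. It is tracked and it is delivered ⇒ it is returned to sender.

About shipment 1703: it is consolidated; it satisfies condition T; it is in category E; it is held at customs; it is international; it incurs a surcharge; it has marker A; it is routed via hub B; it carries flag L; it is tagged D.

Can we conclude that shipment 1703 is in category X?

Yes

By R7 (it incurs a surcharge): it carries flag Y.
By R14 (it is held at customs, it incurs a surcharge): it is delivered.
By R20 (it is in category E, it incurs a surcharge): it is tracked.
By R23 (it is tracked, it is delivered): it is returned to sender.
By R1 (it carries flag Y): it is in state F.
By R3 (it is in state F, it carries flag L): it is oversized.
By R15 (it is returned to sender): it is classified as C.
By R6 (it is classified as C, it carries flag L): it goes by air.
By R8 (it goes by air, it is oversized): it is in category X.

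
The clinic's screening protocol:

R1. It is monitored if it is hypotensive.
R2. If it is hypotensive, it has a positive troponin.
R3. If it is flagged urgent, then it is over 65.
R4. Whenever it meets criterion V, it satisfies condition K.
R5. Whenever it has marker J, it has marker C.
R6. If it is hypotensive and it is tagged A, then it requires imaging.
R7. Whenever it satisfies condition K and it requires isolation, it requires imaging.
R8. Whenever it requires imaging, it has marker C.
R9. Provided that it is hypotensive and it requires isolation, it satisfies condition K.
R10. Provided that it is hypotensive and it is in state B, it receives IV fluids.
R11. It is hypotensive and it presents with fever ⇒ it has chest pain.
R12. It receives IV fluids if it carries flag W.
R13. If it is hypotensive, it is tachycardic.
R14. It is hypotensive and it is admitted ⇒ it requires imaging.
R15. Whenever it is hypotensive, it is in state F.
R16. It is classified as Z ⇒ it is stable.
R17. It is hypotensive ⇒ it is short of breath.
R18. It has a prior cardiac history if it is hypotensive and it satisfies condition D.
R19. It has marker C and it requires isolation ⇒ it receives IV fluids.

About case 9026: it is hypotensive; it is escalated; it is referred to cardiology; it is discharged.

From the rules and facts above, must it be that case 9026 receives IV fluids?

Forward chaining from the given facts derives: is monitored, has a positive troponin, is tachycardic, is in state F, is short of breath.
Rules concluding "it receives IV fluids": R10 needs "it is in state B"; R12 needs "it carries flag W"; R19 needs "it has marker C" — none of these are established.

No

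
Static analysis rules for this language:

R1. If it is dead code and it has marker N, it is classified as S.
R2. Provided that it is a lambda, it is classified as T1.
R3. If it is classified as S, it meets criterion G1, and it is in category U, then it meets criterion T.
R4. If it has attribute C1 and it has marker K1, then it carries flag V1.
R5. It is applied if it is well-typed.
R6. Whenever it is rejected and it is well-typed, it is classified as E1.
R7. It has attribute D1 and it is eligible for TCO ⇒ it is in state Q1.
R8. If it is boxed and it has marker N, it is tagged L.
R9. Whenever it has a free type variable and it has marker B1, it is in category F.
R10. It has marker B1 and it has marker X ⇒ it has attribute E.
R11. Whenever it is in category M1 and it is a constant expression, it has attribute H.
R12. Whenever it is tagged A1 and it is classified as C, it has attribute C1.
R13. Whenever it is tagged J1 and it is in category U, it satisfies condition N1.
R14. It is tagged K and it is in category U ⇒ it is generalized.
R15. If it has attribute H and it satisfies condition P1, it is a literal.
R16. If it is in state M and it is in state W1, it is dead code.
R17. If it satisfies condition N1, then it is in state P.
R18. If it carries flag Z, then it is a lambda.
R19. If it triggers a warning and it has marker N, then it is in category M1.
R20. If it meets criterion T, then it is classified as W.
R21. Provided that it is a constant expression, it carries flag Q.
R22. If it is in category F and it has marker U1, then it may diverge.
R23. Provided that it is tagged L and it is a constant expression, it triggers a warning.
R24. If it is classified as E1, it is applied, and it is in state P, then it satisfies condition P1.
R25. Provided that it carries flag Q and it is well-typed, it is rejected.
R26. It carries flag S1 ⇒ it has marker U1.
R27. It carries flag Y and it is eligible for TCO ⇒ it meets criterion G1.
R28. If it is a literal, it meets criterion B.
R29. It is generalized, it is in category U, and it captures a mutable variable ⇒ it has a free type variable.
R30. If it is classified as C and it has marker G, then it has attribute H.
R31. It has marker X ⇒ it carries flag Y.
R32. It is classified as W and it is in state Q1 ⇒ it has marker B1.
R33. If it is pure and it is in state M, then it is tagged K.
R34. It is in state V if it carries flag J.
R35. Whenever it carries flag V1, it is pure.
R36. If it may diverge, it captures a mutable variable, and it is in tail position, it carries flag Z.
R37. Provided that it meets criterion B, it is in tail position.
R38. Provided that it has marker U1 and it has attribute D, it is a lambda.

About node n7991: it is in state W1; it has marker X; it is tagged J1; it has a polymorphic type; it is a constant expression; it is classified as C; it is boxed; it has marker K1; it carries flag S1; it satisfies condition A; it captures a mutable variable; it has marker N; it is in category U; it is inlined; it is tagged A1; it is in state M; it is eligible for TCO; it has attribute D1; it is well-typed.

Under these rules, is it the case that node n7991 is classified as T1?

Yes

By R5 (it is well-typed): it is applied.
By R7 (it has attribute D1, it is eligible for TCO): it is in state Q1.
By R8 (it is boxed, it has marker N): it is tagged L.
By R12 (it is tagged A1, it is classified as C): it has attribute C1.
By R13 (it is tagged J1, it is in category U): it satisfies condition N1.
By R16 (it is in state M, it is in state W1): it is dead code.
By R17 (it satisfies condition N1): it is in state P.
By R21 (it is a constant expression): it carries flag Q.
By R23 (it is tagged L, it is a constant expression): it triggers a warning.
By R25 (it carries flag Q, it is well-typed): it is rejected.
By R26 (it carries flag S1): it has marker U1.
By R31 (it has marker X): it carries flag Y.
By R1 (it is dead code, it has marker N): it is classified as S.
By R4 (it has attribute C1, it has marker K1): it carries flag V1.
By R6 (it is rejected, it is well-typed): it is classified as E1.
By R19 (it triggers a warning, it has marker N): it is in category M1.
By R24 (it is classified as E1, it is applied, it is in state P): it satisfies condition P1.
By R27 (it carries flag Y, it is eligible for TCO): it meets criterion G1.
By R35 (it carries flag V1): it is pure.
By R3 (it is classified as S, it meets criterion G1, it is in category U): it meets criterion T.
By R11 (it is in category M1, it is a constant expression): it has attribute H.
By R15 (it has attribute H, it satisfies condition P1): it is a literal.
By R20 (it meets criterion T): it is classified as W.
By R28 (it is a literal): it meets criterion B.
By R32 (it is classified as W, it is in state Q1): it has marker B1.
By R33 (it is pure, it is in state M): it is tagged K.
By R37 (it meets criterion B): it is in tail position.
By R14 (it is tagged K, it is in category U): it is generalized.
By R29 (it is generalized, it is in category U, it captures a mutable variable): it has a free type variable.
By R9 (it has a free type variable, it has marker B1): it is in category F.
By R22 (it is in category F, it has marker U1): it may diverge.
By R36 (it may diverge, it captures a mutable variable, it is in tail position): it carries flag Z.
By R18 (it carries flag Z): it is a lambda.
By R2 (it is a lambda): it is classified as T1.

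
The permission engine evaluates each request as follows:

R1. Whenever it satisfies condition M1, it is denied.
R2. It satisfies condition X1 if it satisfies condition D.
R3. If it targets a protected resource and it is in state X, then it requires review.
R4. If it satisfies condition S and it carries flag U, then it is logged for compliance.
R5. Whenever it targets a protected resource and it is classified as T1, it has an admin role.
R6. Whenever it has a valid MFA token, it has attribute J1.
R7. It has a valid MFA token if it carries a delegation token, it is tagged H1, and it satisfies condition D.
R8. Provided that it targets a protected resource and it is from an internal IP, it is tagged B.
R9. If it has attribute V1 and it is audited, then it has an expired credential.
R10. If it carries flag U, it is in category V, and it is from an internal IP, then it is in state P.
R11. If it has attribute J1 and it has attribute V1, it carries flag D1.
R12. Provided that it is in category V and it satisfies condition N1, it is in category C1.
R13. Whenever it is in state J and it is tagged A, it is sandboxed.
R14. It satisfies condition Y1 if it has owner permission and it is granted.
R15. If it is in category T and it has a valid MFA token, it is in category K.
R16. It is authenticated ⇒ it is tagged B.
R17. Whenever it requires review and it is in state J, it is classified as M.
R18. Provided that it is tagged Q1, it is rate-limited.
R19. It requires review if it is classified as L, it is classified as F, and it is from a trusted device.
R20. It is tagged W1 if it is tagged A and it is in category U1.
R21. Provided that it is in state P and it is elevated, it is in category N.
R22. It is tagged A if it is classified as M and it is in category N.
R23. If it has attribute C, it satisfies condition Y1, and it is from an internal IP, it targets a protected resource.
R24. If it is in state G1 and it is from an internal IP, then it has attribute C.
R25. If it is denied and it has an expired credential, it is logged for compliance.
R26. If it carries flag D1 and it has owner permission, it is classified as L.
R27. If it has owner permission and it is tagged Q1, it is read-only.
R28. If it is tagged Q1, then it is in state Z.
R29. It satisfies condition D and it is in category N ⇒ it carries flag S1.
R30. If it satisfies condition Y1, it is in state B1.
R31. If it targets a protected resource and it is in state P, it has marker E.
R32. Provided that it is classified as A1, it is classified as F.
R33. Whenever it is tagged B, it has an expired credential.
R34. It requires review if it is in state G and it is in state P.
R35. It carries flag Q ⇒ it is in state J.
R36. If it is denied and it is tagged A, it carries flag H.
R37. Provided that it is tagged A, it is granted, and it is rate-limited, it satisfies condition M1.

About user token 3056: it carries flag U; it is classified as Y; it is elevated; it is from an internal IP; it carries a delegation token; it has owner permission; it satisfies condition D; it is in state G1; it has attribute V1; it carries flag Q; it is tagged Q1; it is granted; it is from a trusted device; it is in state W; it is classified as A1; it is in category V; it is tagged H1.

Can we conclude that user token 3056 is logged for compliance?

Yes

By R7 (it carries a delegation token, it is tagged H1, it satisfies condition D): it has a valid MFA token.
By R10 (it carries flag U, it is in category V, it is from an internal IP): it is in state P.
By R14 (it has owner permission, it is granted): it satisfies condition Y1.
By R18 (it is tagged Q1): it is rate-limited.
By R21 (it is in state P, it is elevated): it is in category N.
By R24 (it is in state G1, it is from an internal IP): it has attribute C.
By R32 (it is classified as A1): it is classified as F.
By R35 (it carries flag Q): it is in state J.
By R6 (it has a valid MFA token): it has attribute J1.
By R11 (it has attribute J1, it has attribute V1): it carries flag D1.
By R23 (it has attribute C, it satisfies condition Y1, it is from an internal IP): it targets a protected resource.
By R26 (it carries flag D1, it has owner permission): it is classified as L.
By R8 (it targets a protected resource, it is from an internal IP): it is tagged B.
By R19 (it is classified as L, it is classified as F, it is from a trusted device): it requires review.
By R33 (it is tagged B): it has an expired credential.
By R17 (it requires review, it is in state J): it is classified as M.
By R22 (it is classified as M, it is in category N): it is tagged A.
By R37 (it is tagged A, it is granted, it is rate-limited): it satisfies condition M1.
By R1 (it satisfies condition M1): it is denied.
By R25 (it is denied, it has an expired credential): it is logged for compliance.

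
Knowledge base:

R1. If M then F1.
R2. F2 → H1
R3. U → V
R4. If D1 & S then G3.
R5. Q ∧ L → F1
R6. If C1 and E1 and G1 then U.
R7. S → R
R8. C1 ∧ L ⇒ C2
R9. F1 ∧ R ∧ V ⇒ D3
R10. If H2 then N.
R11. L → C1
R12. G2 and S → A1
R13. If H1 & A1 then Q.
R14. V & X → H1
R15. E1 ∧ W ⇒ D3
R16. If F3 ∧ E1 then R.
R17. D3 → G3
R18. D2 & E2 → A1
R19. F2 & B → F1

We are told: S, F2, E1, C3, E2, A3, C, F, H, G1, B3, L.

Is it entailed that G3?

No

Forward chaining from the given facts derives: H1, R, C1, U, C2, V.
Rules concluding G3: R4 needs D1; R17 needs D3 — none of these are established.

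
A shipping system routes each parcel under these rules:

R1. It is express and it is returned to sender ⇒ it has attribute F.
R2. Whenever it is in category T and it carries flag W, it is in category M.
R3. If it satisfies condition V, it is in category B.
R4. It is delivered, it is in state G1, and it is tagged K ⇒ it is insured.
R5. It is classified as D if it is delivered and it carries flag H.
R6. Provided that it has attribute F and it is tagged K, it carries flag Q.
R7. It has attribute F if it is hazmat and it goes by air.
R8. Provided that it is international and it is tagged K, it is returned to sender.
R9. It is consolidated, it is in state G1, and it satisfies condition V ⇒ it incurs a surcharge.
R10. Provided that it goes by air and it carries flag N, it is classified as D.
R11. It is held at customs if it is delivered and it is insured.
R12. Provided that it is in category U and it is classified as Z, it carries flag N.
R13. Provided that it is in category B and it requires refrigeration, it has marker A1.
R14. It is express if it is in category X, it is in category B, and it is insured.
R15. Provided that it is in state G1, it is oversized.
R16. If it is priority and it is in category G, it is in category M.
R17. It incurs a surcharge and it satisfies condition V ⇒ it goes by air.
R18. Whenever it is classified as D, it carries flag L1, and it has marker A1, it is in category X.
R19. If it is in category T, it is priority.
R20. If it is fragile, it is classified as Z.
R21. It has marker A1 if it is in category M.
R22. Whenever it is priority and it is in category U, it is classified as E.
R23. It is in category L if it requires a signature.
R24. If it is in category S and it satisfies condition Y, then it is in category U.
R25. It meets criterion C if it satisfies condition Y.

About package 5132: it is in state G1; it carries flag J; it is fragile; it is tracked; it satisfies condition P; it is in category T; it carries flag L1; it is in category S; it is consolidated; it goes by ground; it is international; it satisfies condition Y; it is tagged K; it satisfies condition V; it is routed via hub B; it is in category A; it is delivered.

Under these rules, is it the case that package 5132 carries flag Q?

Forward chaining from the given facts derives: is in category B, is insured, is returned to sender, incurs a surcharge, is held at customs, is oversized, goes by air, is priority, is classified as Z, is in category U, meets criterion C, carries flag N, is classified as E, is classified as D.
The only rule concluding "it carries flag Q" is R6, which needs "it has attribute F"; that is never established.

No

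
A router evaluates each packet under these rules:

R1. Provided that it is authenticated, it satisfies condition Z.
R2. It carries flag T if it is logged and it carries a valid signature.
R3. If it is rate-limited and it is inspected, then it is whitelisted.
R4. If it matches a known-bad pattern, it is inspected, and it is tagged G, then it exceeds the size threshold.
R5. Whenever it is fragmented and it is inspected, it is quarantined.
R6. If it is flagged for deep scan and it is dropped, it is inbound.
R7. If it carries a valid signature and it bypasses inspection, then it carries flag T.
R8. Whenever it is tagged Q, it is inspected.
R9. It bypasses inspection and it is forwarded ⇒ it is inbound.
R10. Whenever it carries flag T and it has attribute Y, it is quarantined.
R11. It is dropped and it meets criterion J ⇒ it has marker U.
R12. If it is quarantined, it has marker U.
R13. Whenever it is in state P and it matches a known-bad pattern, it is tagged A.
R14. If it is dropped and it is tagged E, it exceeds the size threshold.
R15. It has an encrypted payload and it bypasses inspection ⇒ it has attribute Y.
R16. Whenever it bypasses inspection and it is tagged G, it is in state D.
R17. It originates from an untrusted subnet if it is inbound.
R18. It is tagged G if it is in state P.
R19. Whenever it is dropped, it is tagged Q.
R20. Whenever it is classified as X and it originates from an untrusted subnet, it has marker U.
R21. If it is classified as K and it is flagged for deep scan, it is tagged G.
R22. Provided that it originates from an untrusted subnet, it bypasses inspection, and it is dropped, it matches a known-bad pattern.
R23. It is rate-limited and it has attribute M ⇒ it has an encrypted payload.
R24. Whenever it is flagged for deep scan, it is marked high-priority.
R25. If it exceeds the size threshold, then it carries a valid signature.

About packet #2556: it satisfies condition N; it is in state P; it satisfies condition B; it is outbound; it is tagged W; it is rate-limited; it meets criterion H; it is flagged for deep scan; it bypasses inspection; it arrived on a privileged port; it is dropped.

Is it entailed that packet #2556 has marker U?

No

Forward chaining from the given facts derives: is inbound, originates from an untrusted subnet, is tagged G, is tagged Q, matches a known-bad pattern, is marked high-priority, is inspected, is tagged A, is in state D, is whitelisted, exceeds the size threshold, carries a valid signature, carries flag T.
Rules concluding "it has marker U": R11 needs "it meets criterion J"; R12 needs "it is quarantined"; R20 needs "it is classified as X" — none of these are established.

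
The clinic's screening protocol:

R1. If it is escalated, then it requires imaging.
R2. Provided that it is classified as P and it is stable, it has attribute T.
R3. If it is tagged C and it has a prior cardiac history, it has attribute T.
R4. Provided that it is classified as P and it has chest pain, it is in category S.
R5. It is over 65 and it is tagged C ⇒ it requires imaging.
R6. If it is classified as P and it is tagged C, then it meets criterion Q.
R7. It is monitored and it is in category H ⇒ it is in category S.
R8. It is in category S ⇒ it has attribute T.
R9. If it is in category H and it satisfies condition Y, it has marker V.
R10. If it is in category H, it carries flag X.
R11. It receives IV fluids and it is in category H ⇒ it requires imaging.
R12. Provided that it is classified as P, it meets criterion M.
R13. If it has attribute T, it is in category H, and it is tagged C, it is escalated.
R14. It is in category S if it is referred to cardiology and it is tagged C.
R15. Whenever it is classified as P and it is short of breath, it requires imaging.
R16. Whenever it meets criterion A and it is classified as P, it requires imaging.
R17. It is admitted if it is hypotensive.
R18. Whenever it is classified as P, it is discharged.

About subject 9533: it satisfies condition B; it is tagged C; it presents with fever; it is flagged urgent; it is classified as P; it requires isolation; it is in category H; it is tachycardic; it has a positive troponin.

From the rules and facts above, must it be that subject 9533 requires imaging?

Forward chaining from the given facts derives: meets criterion Q, carries flag X, meets criterion M, is discharged.
Rules concluding "it requires imaging": R1 needs "it is escalated"; R5 needs "it is over 65"; R11 needs "it receives IV fluids"; R15 needs "it is short of breath"; R16 needs "it meets criterion A" — none of these are established.

No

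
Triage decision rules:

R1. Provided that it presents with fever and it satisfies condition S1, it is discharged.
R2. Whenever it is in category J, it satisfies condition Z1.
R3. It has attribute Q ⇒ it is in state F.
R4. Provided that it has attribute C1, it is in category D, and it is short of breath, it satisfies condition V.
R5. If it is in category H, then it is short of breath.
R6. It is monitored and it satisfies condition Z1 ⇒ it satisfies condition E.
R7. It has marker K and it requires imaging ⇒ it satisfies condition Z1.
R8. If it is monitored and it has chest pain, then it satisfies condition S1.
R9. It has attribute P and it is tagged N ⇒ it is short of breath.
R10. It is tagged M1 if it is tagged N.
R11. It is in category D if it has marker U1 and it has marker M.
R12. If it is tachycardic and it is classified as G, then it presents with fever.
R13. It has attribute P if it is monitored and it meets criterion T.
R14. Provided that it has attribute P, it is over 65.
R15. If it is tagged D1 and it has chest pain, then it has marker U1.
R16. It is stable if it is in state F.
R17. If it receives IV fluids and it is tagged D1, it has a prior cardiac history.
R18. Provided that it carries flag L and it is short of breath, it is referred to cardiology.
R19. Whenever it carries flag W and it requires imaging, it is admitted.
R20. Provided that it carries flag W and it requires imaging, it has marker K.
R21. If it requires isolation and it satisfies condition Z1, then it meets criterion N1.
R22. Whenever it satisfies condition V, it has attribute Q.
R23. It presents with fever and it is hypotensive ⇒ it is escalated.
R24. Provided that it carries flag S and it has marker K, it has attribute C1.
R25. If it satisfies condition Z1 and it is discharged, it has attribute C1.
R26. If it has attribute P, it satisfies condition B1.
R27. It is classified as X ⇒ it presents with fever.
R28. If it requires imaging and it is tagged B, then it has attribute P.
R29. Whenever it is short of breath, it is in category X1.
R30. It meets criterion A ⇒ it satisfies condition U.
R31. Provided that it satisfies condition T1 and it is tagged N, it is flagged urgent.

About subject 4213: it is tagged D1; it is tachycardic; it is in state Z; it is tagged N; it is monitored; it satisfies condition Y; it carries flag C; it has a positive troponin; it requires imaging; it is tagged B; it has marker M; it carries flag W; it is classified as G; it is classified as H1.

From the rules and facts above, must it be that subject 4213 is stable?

No

Forward chaining from the given facts derives: is tagged M1, presents with fever, is admitted, has marker K, has attribute P, satisfies condition Z1, is short of breath, is over 65, satisfies condition B1, is in category X1, satisfies condition E.
The only rule concluding "it is stable" is R16, which needs "it is in state F"; that is never established.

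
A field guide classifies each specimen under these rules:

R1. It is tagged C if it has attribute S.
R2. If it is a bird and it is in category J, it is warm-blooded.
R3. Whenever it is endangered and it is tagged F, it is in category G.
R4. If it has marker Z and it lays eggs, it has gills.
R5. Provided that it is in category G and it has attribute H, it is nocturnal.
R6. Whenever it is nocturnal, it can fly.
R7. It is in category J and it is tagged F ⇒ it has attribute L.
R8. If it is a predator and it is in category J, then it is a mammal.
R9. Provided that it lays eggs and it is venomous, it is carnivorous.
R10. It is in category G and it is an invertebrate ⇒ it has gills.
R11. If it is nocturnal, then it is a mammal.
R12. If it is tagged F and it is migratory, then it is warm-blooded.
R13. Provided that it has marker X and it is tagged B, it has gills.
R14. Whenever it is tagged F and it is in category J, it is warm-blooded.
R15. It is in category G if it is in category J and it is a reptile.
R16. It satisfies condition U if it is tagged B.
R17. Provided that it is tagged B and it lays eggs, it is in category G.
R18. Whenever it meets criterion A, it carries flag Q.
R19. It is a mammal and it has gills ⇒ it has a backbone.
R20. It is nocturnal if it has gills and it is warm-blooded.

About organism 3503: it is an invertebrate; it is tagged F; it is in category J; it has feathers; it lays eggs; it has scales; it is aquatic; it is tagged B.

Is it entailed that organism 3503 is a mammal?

Yes

By R14 (it is tagged F, it is in category J): it is warm-blooded.
By R17 (it is tagged B, it lays eggs): it is in category G.
By R10 (it is in category G, it is an invertebrate): it has gills.
By R20 (it has gills, it is warm-blooded): it is nocturnal.
By R11 (it is nocturnal): it is a mammal.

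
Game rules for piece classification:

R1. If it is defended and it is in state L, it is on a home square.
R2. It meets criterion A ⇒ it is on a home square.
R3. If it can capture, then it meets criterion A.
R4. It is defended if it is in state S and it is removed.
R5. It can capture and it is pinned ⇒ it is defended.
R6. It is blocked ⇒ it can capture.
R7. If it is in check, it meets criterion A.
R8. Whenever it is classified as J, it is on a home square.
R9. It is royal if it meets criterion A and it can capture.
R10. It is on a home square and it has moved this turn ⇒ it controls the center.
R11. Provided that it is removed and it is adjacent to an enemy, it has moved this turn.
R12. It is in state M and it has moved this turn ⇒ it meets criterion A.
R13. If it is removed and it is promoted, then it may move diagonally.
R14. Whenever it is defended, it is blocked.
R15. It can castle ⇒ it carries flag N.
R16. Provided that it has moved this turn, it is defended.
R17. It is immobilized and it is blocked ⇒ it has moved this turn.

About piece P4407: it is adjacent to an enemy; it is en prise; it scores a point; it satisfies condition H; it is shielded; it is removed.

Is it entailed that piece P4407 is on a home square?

By R11 (it is removed, it is adjacent to an enemy): it has moved this turn.
By R16 (it has moved this turn): it is defended.
By R14 (it is defended): it is blocked.
By R6 (it is blocked): it can capture.
By R3 (it can capture): it meets criterion A.
By R2 (it meets criterion A): it is on a home square.

Yes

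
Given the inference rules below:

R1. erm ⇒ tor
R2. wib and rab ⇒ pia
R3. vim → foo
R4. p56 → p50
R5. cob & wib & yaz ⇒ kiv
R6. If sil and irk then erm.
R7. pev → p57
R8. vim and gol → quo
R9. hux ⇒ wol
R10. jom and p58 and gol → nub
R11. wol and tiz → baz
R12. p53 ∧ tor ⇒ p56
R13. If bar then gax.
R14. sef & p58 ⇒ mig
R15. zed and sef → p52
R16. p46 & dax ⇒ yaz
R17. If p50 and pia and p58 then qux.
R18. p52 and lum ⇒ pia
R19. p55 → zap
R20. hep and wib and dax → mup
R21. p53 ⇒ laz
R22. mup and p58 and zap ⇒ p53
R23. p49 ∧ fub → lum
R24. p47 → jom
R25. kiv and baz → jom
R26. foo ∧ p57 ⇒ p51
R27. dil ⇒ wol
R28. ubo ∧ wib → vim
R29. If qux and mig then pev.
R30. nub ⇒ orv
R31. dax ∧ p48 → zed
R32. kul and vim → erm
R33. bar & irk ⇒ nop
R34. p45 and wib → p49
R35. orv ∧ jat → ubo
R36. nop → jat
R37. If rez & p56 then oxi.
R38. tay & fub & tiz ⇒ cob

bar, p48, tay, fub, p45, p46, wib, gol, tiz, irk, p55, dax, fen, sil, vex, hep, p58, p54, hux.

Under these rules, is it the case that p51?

Forward chaining from the given facts derives: erm, wol, baz, gax, yaz, zap, mup, p53, zed, nop, p49, jat, cob, tor, kiv, p56, laz, lum, jom, p50, nub, orv, ubo, vim, foo, quo.
The only rule concluding p51 is R26, which needs p57; that is never established.

No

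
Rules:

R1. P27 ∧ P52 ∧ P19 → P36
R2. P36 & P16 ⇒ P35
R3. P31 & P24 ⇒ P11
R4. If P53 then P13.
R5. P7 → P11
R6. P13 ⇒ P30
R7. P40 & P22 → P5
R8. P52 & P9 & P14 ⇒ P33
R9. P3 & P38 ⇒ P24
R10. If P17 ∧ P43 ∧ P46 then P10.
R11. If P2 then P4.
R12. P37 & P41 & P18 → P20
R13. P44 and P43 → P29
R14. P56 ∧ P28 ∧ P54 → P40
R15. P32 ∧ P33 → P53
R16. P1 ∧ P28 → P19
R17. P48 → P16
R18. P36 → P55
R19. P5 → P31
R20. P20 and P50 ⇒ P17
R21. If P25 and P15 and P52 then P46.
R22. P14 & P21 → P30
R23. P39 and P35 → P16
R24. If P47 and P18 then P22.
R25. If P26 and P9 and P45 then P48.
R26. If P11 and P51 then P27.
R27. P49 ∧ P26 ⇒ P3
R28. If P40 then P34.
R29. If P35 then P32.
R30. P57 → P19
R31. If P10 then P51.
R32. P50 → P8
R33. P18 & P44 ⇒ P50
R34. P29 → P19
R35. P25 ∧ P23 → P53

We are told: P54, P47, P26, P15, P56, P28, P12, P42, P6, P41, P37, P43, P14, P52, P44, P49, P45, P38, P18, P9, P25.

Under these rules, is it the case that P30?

P33  (by R8: P52, P9, P14)
P20  (by R12: P37, P41, P18)
P29  (by R13: P44, P43)
P40  (by R14: P56, P28, P54)
P46  (by R21: P25, P15, P52)
P22  (by R24: P47, P18)
P48  (by R25: P26, P9, P45)
P3  (by R27: P49, P26)
P50  (by R33: P18, P44)
P19  (by R34: P29)
P5  (by R7: P40, P22)
P24  (by R9: P3, P38)
P16  (by R17: P48)
P31  (by R19: P5)
P17  (by R20: P20, P50)
P11  (by R3: P31, P24)
P10  (by R10: P17, P43, P46)
P51  (by R31: P10)
P27  (by R26: P11, P51)
P36  (by R1: P27, P52, P19)
P35  (by R2: P36, P16)
P32  (by R29: P35)
P53  (by R15: P32, P33)
P13  (by R4: P53)
P30  (by R6: P13)

Yes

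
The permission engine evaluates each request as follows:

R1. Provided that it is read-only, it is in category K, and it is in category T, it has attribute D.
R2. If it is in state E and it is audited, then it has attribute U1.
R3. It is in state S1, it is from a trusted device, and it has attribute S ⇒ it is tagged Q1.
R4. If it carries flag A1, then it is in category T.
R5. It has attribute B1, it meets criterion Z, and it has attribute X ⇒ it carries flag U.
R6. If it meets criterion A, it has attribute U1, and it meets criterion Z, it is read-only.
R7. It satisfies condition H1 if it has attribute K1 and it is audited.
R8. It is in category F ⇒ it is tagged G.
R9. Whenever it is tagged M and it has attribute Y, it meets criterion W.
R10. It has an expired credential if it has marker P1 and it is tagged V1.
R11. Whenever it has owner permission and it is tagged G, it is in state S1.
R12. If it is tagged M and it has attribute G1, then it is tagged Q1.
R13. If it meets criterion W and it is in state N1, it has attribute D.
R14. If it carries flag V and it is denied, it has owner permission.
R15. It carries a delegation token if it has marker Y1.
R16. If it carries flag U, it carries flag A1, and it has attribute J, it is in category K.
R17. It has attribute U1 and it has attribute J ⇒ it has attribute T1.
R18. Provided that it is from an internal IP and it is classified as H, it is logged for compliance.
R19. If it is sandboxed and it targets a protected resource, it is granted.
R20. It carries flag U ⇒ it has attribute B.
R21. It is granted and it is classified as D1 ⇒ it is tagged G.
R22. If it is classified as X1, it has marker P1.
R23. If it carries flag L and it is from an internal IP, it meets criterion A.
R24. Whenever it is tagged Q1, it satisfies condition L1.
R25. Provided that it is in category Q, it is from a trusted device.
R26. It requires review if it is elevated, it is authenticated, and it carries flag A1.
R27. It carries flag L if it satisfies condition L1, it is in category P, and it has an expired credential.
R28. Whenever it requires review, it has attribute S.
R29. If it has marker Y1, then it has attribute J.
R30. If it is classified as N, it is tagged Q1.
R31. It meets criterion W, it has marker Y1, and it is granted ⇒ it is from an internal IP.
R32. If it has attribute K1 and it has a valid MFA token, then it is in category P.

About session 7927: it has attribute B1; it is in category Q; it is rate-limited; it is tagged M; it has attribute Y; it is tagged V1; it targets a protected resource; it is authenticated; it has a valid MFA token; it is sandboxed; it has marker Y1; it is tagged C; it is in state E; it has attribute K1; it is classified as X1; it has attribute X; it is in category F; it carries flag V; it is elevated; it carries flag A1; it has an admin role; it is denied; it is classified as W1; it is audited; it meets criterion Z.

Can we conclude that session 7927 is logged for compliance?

Forward chaining from the given facts derives: has attribute U1, is in category T, carries flag U, satisfies condition H1, is tagged G, meets criterion W, has owner permission, carries a delegation token, is granted, has attribute B, has marker P1, is from a trusted device, requires review, has attribute S, has attribute J, is from an internal IP, is in category P, has an expired credential, is in state S1, is in category K, has attribute T1, is tagged Q1, satisfies condition L1, carries flag L, meets criterion A, is read-only, has attribute D.
The only rule concluding "it is logged for compliance" is R18, which needs "it is classified as H"; that is never established.

No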